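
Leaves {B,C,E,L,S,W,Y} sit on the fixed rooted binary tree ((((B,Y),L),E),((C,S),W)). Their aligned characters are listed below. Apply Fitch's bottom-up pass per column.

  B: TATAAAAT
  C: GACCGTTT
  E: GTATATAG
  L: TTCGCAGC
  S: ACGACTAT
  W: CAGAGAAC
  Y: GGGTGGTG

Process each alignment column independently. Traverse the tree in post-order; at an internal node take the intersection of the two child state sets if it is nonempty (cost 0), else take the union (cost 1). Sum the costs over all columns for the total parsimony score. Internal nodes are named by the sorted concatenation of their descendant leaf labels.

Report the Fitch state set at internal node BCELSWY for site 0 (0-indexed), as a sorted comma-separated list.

G

[col 0] BY: children B:{T}, Y:{G} ∪→ {G,T}; cost 1
[col 0] BLY: children BY:{G,T}, L:{T} ∩→ {T}; cost 0
[col 0] BELY: children BLY:{T}, E:{G} ∪→ {G,T}; cost 1
[col 0] CS: children C:{G}, S:{A} ∪→ {A,G}; cost 1
[col 0] CSW: children CS:{A,G}, W:{C} ∪→ {A,C,G}; cost 1
[col 0] BCELSWY: children BELY:{G,T}, CSW:{A,C,G} ∩→ {G}; cost 0
[col 1] BY: children B:{A}, Y:{G} ∪→ {A,G}; cost 1
[col 1] BLY: children BY:{A,G}, L:{T} ∪→ {A,G,T}; cost 1
[col 1] BELY: children BLY:{A,G,T}, E:{T} ∩→ {T}; cost 0
[col 1] CS: children C:{A}, S:{C} ∪→ {A,C}; cost 1
[col 1] CSW: children CS:{A,C}, W:{A} ∩→ {A}; cost 0
[col 1] BCELSWY: children BELY:{T}, CSW:{A} ∪→ {A,T}; cost 1
[col 2] BY: children B:{T}, Y:{G} ∪→ {G,T}; cost 1
[col 2] BLY: children BY:{G,T}, L:{C} ∪→ {C,G,T}; cost 1
[col 2] BELY: children BLY:{C,G,T}, E:{A} ∪→ {A,C,G,T}; cost 1
[col 2] CS: children C:{C}, S:{G} ∪→ {C,G}; cost 1
[col 2] CSW: children CS:{C,G}, W:{G} ∩→ {G}; cost 0
[col 2] BCELSWY: children BELY:{A,C,G,T}, CSW:{G} ∩→ {G}; cost 0
[col 3] BY: children B:{A}, Y:{T} ∪→ {A,T}; cost 1
[col 3] BLY: children BY:{A,T}, L:{G} ∪→ {A,G,T}; cost 1
[col 3] BELY: children BLY:{A,G,T}, E:{T} ∩→ {T}; cost 0
[col 3] CS: children C:{C}, S:{A} ∪→ {A,C}; cost 1
[col 3] CSW: children CS:{A,C}, W:{A} ∩→ {A}; cost 0
[col 3] BCELSWY: children BELY:{T}, CSW:{A} ∪→ {A,T}; cost 1
[col 4] BY: children B:{A}, Y:{G} ∪→ {A,G}; cost 1
[col 4] BLY: children BY:{A,G}, L:{C} ∪→ {A,C,G}; cost 1
[col 4] BELY: children BLY:{A,C,G}, E:{A} ∩→ {A}; cost 0
[col 4] CS: children C:{G}, S:{C} ∪→ {C,G}; cost 1
[col 4] CSW: children CS:{C,G}, W:{G} ∩→ {G}; cost 0
[col 4] BCELSWY: children BELY:{A}, CSW:{G} ∪→ {A,G}; cost 1
[col 5] BY: children B:{A}, Y:{G} ∪→ {A,G}; cost 1
[col 5] BLY: children BY:{A,G}, L:{A} ∩→ {A}; cost 0
[col 5] BELY: children BLY:{A}, E:{T} ∪→ {A,T}; cost 1
[col 5] CS: children C:{T}, S:{T} ∩→ {T}; cost 0
[col 5] CSW: children CS:{T}, W:{A} ∪→ {A,T}; cost 1
[col 5] BCELSWY: children BELY:{A,T}, CSW:{A,T} ∩→ {A,T}; cost 0
[col 6] BY: children B:{A}, Y:{T} ∪→ {A,T}; cost 1
[col 6] BLY: children BY:{A,T}, L:{G} ∪→ {A,G,T}; cost 1
[col 6] BELY: children BLY:{A,G,T}, E:{A} ∩→ {A}; cost 0
[col 6] CS: children C:{T}, S:{A} ∪→ {A,T}; cost 1
[col 6] CSW: children CS:{A,T}, W:{A} ∩→ {A}; cost 0
[col 6] BCELSWY: children BELY:{A}, CSW:{A} ∩→ {A}; cost 0
[col 7] BY: children B:{T}, Y:{G} ∪→ {G,T}; cost 1
[col 7] BLY: children BY:{G,T}, L:{C} ∪→ {C,G,T}; cost 1
[col 7] BELY: children BLY:{C,G,T}, E:{G} ∩→ {G}; cost 0
[col 7] CS: children C:{T}, S:{T} ∩→ {T}; cost 0
[col 7] CSW: children CS:{T}, W:{C} ∪→ {C,T}; cost 1
[col 7] BCELSWY: children BELY:{G}, CSW:{C,T} ∪→ {C,G,T}; cost 1
per-site changes: [4, 4, 4, 4, 4, 3, 3, 4]; total = 30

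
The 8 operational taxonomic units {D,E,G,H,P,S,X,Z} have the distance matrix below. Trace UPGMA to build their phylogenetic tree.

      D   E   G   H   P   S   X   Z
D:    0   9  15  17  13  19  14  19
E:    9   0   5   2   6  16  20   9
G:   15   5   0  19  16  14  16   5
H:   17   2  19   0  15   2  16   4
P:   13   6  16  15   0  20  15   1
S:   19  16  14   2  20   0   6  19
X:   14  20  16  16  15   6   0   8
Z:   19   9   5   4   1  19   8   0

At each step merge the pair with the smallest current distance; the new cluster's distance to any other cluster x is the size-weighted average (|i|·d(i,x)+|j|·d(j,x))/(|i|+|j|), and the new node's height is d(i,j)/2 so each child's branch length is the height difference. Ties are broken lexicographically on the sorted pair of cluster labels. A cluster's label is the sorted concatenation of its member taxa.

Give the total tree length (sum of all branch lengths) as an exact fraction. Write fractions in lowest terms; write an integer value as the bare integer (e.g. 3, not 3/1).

4391/120

step 1: merge (P,Z) at d=1; branch lengths P→1/2, Z→1/2; new cluster PZ
  updated: d(D,PZ)=16, d(E,PZ)=15/2, d(G,PZ)=21/2, d(H,PZ)=19/2, d(PZ,S)=39/2, d(PZ,X)=23/2
step 2: merge (E,H) at d=2; branch lengths E→1, H→1; new cluster EH
  updated: d(D,EH)=13, d(EH,G)=12, d(EH,PZ)=17/2, d(EH,S)=9, d(EH,X)=18
step 3: merge (S,X) at d=6; branch lengths S→3, X→3; new cluster SX
  updated: d(D,SX)=33/2, d(EH,SX)=27/2, d(G,SX)=15, d(PZ,SX)=31/2
step 4: merge (EH,PZ) at d=17/2; branch lengths EH→13/4, PZ→15/4; new cluster EHPZ
  updated: d(D,EHPZ)=29/2, d(EHPZ,G)=45/4, d(EHPZ,SX)=29/2
step 5: merge (EHPZ,G) at d=45/4; branch lengths EHPZ→11/8, G→45/8; new cluster EGHPZ
  updated: d(D,EGHPZ)=73/5, d(EGHPZ,SX)=73/5
step 6: merge (D,EGHPZ) at d=73/5; branch lengths D→73/10, EGHPZ→67/40; new cluster DEGHPZ
  updated: d(DEGHPZ,SX)=179/12
step 7: merge (DEGHPZ,SX) at d=179/12; branch lengths DEGHPZ→19/120, SX→107/24; new cluster DEGHPSXZ
final tree: ((D:73/10,(((E:1,H:1):13/4,(P:1/2,Z:1/2):15/4):11/8,G:45/8):67/40):19/120,(S:3,X:3):107/24)
total length: 4391/120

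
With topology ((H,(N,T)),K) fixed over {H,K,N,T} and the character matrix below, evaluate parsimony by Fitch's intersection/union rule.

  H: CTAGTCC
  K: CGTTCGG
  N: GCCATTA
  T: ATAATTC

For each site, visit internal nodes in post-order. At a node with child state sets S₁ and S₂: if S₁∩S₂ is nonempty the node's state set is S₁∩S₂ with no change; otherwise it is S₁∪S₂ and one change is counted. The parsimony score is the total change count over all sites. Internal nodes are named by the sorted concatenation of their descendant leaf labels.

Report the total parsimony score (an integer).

NT@0: {G} ∪ {A} = {A,G} (union, +1)
HNT@0: {C} ∪ {A,G} = {A,C,G} (union, +1)
HKNT@0: {A,C,G} ∩ {C} = {C} (intersection, +0)
NT@1: {C} ∪ {T} = {C,T} (union, +1)
HNT@1: {T} ∩ {C,T} = {T} (intersection, +0)
HKNT@1: {T} ∪ {G} = {G,T} (union, +1)
NT@2: {C} ∪ {A} = {A,C} (union, +1)
HNT@2: {A} ∩ {A,C} = {A} (intersection, +0)
HKNT@2: {A} ∪ {T} = {A,T} (union, +1)
NT@3: {A} ∩ {A} = {A} (intersection, +0)
HNT@3: {G} ∪ {A} = {A,G} (union, +1)
HKNT@3: {A,G} ∪ {T} = {A,G,T} (union, +1)
NT@4: {T} ∩ {T} = {T} (intersection, +0)
HNT@4: {T} ∩ {T} = {T} (intersection, +0)
HKNT@4: {T} ∪ {C} = {C,T} (union, +1)
NT@5: {T} ∩ {T} = {T} (intersection, +0)
HNT@5: {C} ∪ {T} = {C,T} (union, +1)
HKNT@5: {C,T} ∪ {G} = {C,G,T} (union, +1)
NT@6: {A} ∪ {C} = {A,C} (union, +1)
HNT@6: {C} ∩ {A,C} = {C} (intersection, +0)
HKNT@6: {C} ∪ {G} = {C,G} (union, +1)
per-site changes: [2, 2, 2, 2, 1, 2, 2]; total = 13

13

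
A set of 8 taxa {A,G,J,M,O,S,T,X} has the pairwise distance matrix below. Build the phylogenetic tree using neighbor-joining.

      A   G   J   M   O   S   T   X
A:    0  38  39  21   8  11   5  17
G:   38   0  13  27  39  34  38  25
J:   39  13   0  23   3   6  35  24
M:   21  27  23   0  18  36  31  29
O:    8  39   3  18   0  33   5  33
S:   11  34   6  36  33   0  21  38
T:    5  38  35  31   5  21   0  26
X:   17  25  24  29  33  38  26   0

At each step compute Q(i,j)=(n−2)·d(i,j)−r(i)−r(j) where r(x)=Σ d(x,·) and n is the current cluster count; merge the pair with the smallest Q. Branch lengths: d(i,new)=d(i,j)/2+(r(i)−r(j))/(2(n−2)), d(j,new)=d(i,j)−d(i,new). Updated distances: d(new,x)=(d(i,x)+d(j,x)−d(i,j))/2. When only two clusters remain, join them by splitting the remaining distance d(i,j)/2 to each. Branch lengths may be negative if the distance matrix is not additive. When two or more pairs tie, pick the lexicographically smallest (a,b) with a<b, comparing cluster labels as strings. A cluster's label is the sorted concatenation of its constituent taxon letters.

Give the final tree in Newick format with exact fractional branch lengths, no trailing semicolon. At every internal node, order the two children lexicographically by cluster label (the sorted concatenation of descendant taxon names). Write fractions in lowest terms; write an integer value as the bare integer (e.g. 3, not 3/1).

((((A:23/16,(O:13/10,T:37/10):41/16):237/32,M:387/32):81/32,(G:305/24,(J:0,S:6):187/24):129/32):391/64,X:391/64)

step 1: merge (J,S) at d=6, Q=-286; branch lengths J→0, S→6; new cluster JS
  updated: d(A,JS)=22, d(G,JS)=41/2, d(JS,M)=53/2, d(JS,O)=15, d(JS,T)=25, d(JS,X)=28
step 2: merge (O,T) at d=5, Q=-223; branch lengths O→13/10, T→37/10; new cluster OT
  updated: d(A,OT)=4, d(G,OT)=36, d(JS,OT)=35/2, d(M,OT)=22, d(OT,X)=27
step 3: merge (A,OT) at d=4, Q=-385/2; branch lengths A→23/16, OT→41/16; new cluster AOT
  updated: d(AOT,G)=35, d(AOT,JS)=71/4, d(AOT,M)=39/2, d(AOT,X)=20
step 4: merge (G,JS) at d=41/2, Q=-555/4; branch lengths G→305/24, JS→187/24; new cluster GJS
  updated: d(AOT,GJS)=129/8, d(GJS,M)=33/2, d(GJS,X)=65/4
step 5: merge (AOT,M) at d=39/2, Q=-653/8; branch lengths AOT→237/32, M→387/32; new cluster AMOT
  updated: d(AMOT,GJS)=105/16, d(AMOT,X)=59/4
step 6: merge (AMOT,GJS) at d=105/16, Q=-601/16; branch lengths AMOT→81/32, GJS→129/32; new cluster AGJMOST
  updated: d(AGJMOST,X)=391/32
step 7: merge (AGJMOST,X) at d=391/32; branch lengths AGJMOST→391/64, X→391/64; new cluster AGJMOSTX
final tree: ((((A:23/16,(O:13/10,T:37/10):41/16):237/32,M:387/32):81/32,(G:305/24,(J:0,S:6):187/24):129/32):391/64,X:391/64)
total length: 2361/32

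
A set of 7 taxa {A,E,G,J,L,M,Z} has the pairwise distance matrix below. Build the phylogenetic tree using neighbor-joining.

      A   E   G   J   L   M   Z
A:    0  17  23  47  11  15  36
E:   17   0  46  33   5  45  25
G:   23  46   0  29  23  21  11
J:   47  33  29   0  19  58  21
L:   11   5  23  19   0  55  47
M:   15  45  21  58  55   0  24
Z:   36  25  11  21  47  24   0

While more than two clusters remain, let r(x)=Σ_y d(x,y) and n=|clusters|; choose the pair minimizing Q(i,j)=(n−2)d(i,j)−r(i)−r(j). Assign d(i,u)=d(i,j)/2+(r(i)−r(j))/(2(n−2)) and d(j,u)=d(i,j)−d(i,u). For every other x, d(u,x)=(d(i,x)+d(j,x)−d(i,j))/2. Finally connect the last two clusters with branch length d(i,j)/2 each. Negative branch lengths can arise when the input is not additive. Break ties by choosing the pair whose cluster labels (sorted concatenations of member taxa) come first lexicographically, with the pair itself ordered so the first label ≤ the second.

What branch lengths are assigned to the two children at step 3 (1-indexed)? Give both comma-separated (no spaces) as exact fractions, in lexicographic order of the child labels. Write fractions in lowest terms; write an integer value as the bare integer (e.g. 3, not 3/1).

21/2,13

iteration 1: select E,L (d=5, Q=-306); attach at lengths (18/5, 7/5); label the merged cluster EL
  updated: d(A,EL)=23/2, d(EL,G)=32, d(EL,J)=47/2, d(EL,M)=95/2, d(EL,Z)=67/2
iteration 2: select A,M (d=15, Q=-238); attach at lengths (27/8, 93/8); label the merged cluster AM
  updated: d(AM,EL)=22, d(AM,G)=29/2, d(AM,J)=45, d(AM,Z)=45/2
iteration 3: select EL,J (d=47/2, Q=-159); attach at lengths (21/2, 13); label the merged cluster EJL
  updated: d(AM,EJL)=87/4, d(EJL,G)=75/4, d(EJL,Z)=31/2
iteration 4: select AM,G (d=29/2, Q=-74); attach at lengths (87/8, 29/8); label the merged cluster AGM
  updated: d(AGM,EJL)=13, d(AGM,Z)=19/2
iteration 5: select AGM,EJL (d=13, Q=-38); attach at lengths (7/2, 19/2); label the merged cluster AEGJLM
  updated: d(AEGJLM,Z)=6
iteration 6: select AEGJLM,Z (d=6); attach at lengths (3, 3); label the merged cluster AEGJLMZ
final tree: ((((A:27/8,M:93/8):87/8,G:29/8):7/2,((E:18/5,L:7/5):21/2,J:13):19/2):3,Z:3)
total length: 77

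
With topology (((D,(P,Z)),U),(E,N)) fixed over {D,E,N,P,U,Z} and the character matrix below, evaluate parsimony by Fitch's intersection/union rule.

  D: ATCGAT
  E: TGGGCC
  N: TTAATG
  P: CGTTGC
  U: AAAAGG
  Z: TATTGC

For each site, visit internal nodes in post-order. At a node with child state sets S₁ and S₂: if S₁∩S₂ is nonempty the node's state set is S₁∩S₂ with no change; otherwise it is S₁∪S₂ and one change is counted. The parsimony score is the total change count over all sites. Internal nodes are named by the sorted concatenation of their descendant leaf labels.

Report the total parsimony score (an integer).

site 0, node PZ: P={C} ∪ Z={T} → {C,T} (+1)
site 0, node DPZ: D={A} ∪ PZ={C,T} → {A,C,T} (+1)
site 0, node DPUZ: DPZ={A,C,T} ∩ U={A} → {A} (+0)
site 0, node EN: E={T} ∩ N={T} → {T} (+0)
site 0, node DENPUZ: DPUZ={A} ∪ EN={T} → {A,T} (+1)
site 1, node PZ: P={G} ∪ Z={A} → {A,G} (+1)
site 1, node DPZ: D={T} ∪ PZ={A,G} → {A,G,T} (+1)
site 1, node DPUZ: DPZ={A,G,T} ∩ U={A} → {A} (+0)
site 1, node EN: E={G} ∪ N={T} → {G,T} (+1)
site 1, node DENPUZ: DPUZ={A} ∪ EN={G,T} → {A,G,T} (+1)
site 2, node PZ: P={T} ∩ Z={T} → {T} (+0)
site 2, node DPZ: D={C} ∪ PZ={T} → {C,T} (+1)
site 2, node DPUZ: DPZ={C,T} ∪ U={A} → {A,C,T} (+1)
site 2, node EN: E={G} ∪ N={A} → {A,G} (+1)
site 2, node DENPUZ: DPUZ={A,C,T} ∩ EN={A,G} → {A} (+0)
site 3, node PZ: P={T} ∩ Z={T} → {T} (+0)
site 3, node DPZ: D={G} ∪ PZ={T} → {G,T} (+1)
site 3, node DPUZ: DPZ={G,T} ∪ U={A} → {A,G,T} (+1)
site 3, node EN: E={G} ∪ N={A} → {A,G} (+1)
site 3, node DENPUZ: DPUZ={A,G,T} ∩ EN={A,G} → {A,G} (+0)
site 4, node PZ: P={G} ∩ Z={G} → {G} (+0)
site 4, node DPZ: D={A} ∪ PZ={G} → {A,G} (+1)
site 4, node DPUZ: DPZ={A,G} ∩ U={G} → {G} (+0)
site 4, node EN: E={C} ∪ N={T} → {C,T} (+1)
site 4, node DENPUZ: DPUZ={G} ∪ EN={C,T} → {C,G,T} (+1)
site 5, node PZ: P={C} ∩ Z={C} → {C} (+0)
site 5, node DPZ: D={T} ∪ PZ={C} → {C,T} (+1)
site 5, node DPUZ: DPZ={C,T} ∪ U={G} → {C,G,T} (+1)
site 5, node EN: E={C} ∪ N={G} → {C,G} (+1)
site 5, node DENPUZ: DPUZ={C,G,T} ∩ EN={C,G} → {C,G} (+0)
per-site changes: [3, 4, 3, 3, 3, 3]; total = 19

19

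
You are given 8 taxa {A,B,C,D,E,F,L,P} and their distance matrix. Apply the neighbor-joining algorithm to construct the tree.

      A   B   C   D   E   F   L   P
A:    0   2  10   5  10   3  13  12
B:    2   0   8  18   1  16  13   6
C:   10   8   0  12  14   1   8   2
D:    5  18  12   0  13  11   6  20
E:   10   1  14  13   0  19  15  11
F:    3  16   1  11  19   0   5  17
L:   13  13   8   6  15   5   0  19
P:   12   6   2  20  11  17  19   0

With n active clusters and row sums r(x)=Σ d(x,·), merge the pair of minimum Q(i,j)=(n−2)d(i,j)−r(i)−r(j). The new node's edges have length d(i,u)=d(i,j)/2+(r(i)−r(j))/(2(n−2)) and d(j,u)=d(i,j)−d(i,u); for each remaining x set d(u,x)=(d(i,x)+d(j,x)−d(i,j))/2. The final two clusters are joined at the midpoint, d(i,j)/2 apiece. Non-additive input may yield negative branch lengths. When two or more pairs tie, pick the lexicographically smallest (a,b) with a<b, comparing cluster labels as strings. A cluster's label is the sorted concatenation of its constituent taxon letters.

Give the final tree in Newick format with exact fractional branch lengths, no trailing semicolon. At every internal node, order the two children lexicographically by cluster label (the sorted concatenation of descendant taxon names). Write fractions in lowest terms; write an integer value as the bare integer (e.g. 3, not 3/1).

1. join B+E (d=1, Q=-141) ⇒ BE; edges |B|=-13/12, |E|=25/12
  updated: d(A,BE)=11/2, d(BE,C)=21/2, d(BE,D)=15, d(BE,F)=17, d(BE,L)=27/2, d(BE,P)=8
2. join C+P (d=2, Q=-223/2) ⇒ CP; edges |C|=-49/20, |P|=89/20
  updated: d(A,CP)=10, d(BE,CP)=33/4, d(CP,D)=15, d(CP,F)=8, d(CP,L)=25/2
3. join BE+CP (d=33/4, Q=-80) ⇒ BCEP; edges |BE|=77/16, |CP|=55/16
  updated: d(A,BCEP)=29/8, d(BCEP,D)=87/8, d(BCEP,F)=67/8, d(BCEP,L)=71/8
4. join D+L (d=6, Q=-191/4) ⇒ DL; edges |D|=3, |L|=3
  updated: d(A,DL)=6, d(BCEP,DL)=55/8, d(DL,F)=5
5. join A+BCEP (d=29/8, Q=-97/4) ⇒ ABCEP; edges |A|=1/4, |BCEP|=27/8
  updated: d(ABCEP,DL)=37/8, d(ABCEP,F)=31/8
6. join ABCEP+DL (d=37/8, Q=-27/2) ⇒ ABCDELP; edges |ABCEP|=7/4, |DL|=23/8
  updated: d(ABCDELP,F)=17/8
7. join ABCDELP+F (d=17/8) ⇒ ABCDEFLP; edges |ABCDELP|=17/16, |F|=17/16
final tree: (((A:1/4,((B:-13/12,E:25/12):77/16,(C:-49/20,P:89/20):55/16):27/8):7/4,(D:3,L:3):23/8):17/16,F:17/16)
total length: 221/8

(((A:1/4,((B:-13/12,E:25/12):77/16,(C:-49/20,P:89/20):55/16):27/8):7/4,(D:3,L:3):23/8):17/16,F:17/16)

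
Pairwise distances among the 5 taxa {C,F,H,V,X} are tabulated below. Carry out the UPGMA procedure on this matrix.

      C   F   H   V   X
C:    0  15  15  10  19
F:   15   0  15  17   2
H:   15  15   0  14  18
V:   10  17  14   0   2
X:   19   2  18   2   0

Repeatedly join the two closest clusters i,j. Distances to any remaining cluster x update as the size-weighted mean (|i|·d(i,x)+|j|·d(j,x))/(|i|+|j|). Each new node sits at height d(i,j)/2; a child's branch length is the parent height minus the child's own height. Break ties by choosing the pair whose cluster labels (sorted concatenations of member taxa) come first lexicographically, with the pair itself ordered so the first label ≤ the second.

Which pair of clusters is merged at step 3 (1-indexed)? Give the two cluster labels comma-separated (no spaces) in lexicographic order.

C,FVX

iteration 1: select F,X (d=2); attach at lengths (1, 1); label the merged cluster FX
  updated: d(C,FX)=17, d(FX,H)=33/2, d(FX,V)=19/2
iteration 2: select FX,V (d=19/2); attach at lengths (15/4, 19/4); label the merged cluster FVX
  updated: d(C,FVX)=44/3, d(FVX,H)=47/3
iteration 3: select C,FVX (d=44/3); attach at lengths (22/3, 31/12); label the merged cluster CFVX
  updated: d(CFVX,H)=31/2
iteration 4: select CFVX,H (d=31/2); attach at lengths (5/12, 31/4); label the merged cluster CFHVX
final tree: ((C:22/3,((F:1,X:1):15/4,V:19/4):31/12):5/12,H:31/4)
total length: 343/12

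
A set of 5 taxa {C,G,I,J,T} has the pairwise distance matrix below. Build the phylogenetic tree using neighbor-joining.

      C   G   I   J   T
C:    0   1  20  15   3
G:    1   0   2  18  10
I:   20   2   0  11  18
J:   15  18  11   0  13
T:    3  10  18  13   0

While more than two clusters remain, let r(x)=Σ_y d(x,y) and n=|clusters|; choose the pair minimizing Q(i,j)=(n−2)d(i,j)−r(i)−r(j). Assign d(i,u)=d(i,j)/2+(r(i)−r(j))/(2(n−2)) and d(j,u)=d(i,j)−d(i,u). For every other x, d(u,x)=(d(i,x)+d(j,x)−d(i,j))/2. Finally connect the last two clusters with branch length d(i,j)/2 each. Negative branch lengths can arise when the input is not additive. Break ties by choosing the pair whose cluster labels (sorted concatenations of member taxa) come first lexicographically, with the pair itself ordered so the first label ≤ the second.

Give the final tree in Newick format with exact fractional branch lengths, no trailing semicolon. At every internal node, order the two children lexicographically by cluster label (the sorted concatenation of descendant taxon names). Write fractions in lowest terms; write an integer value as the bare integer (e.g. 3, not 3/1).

iteration 1: select G,I (d=2, Q=-76); attach at lengths (-7/3, 13/3); label the merged cluster GI
  updated: d(C,GI)=19/2, d(GI,J)=27/2, d(GI,T)=13
iteration 2: select C,T (d=3, Q=-101/2); attach at lengths (9/8, 15/8); label the merged cluster CT
  updated: d(CT,GI)=39/4, d(CT,J)=25/2
iteration 3: select CT,GI (d=39/4, Q=-143/4); attach at lengths (35/8, 43/8); label the merged cluster CGIT
  updated: d(CGIT,J)=65/8
iteration 4: select CGIT,J (d=65/8); attach at lengths (65/16, 65/16); label the merged cluster CGIJT
final tree: (((C:9/8,T:15/8):35/8,(G:-7/3,I:13/3):43/8):65/16,J:65/16)
total length: 183/8

(((C:9/8,T:15/8):35/8,(G:-7/3,I:13/3):43/8):65/16,J:65/16)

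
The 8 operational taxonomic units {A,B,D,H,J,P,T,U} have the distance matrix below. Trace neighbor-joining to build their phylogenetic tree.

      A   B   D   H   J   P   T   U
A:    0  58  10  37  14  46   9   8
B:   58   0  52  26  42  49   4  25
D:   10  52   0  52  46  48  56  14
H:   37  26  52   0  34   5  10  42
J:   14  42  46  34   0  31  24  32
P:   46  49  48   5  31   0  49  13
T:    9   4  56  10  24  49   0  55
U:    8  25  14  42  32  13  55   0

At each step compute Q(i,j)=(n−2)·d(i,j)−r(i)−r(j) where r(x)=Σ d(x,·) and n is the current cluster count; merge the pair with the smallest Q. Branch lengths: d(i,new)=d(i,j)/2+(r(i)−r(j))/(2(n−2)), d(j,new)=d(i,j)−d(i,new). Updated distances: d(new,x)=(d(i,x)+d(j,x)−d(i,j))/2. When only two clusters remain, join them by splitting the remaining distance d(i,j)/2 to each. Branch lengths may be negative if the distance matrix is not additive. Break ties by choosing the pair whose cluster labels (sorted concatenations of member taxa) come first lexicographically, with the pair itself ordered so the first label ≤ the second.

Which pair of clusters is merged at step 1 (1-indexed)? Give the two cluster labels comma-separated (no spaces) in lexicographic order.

B,T

iteration 1: select B,T (d=4, Q=-439); attach at lengths (73/12, -25/12); label the merged cluster BT
  updated: d(A,BT)=63/2, d(BT,D)=52, d(BT,H)=16, d(BT,J)=31, d(BT,P)=47, d(BT,U)=38
iteration 2: select H,P (d=5, Q=-351); attach at lengths (21/10, 29/10); label the merged cluster HP
  updated: d(A,HP)=39, d(BT,HP)=29, d(D,HP)=95/2, d(HP,J)=30, d(HP,U)=25
iteration 3: select BT,HP (d=29, Q=-236); attach at lengths (127/8, 105/8); label the merged cluster BHPT
  updated: d(A,BHPT)=83/4, d(BHPT,D)=141/4, d(BHPT,J)=16, d(BHPT,U)=17
iteration 4: select BHPT,J (d=16, Q=-149); attach at lengths (29/6, 67/6); label the merged cluster BHJPT
  updated: d(A,BHJPT)=75/8, d(BHJPT,D)=261/8, d(BHJPT,U)=33/2
iteration 5: select A,BHJPT (d=75/8, Q=-537/8); attach at lengths (-99/32, 399/32); label the merged cluster ABHJPT
  updated: d(ABHJPT,D)=133/8, d(ABHJPT,U)=121/16
iteration 6: select ABHJPT,D (d=133/8, Q=-611/16); attach at lengths (163/32, 369/32); label the merged cluster ABDHJPT
  updated: d(ABDHJPT,U)=79/32
iteration 7: select ABDHJPT,U (d=79/32); attach at lengths (79/64, 79/64); label the merged cluster ABDHJPTU
final tree: (((A:-99/32,(((B:73/12,T:-25/12):127/8,(H:21/10,P:29/10):105/8):29/6,J:67/6):399/32):163/32,D:369/32):79/64,U:79/64)
total length: 2639/32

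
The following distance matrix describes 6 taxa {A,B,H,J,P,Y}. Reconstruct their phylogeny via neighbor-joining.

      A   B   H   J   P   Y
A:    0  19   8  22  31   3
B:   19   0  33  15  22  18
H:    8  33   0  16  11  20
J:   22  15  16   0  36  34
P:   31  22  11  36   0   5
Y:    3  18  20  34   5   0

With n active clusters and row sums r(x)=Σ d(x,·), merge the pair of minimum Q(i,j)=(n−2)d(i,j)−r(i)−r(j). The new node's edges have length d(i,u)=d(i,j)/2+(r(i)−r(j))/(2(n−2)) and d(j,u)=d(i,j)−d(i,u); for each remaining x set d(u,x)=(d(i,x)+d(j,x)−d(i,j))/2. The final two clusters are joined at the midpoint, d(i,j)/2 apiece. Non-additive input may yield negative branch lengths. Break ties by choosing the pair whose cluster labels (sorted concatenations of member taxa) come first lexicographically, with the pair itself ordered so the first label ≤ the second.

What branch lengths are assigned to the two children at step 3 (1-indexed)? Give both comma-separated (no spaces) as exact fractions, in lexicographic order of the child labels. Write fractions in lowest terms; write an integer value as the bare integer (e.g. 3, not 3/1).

27/8,37/8

iteration 1: select B,J (d=15, Q=-170); attach at lengths (11/2, 19/2); label the merged cluster BJ
  updated: d(A,BJ)=13, d(BJ,H)=17, d(BJ,P)=43/2, d(BJ,Y)=37/2
iteration 2: select P,Y (d=5, Q=-100); attach at lengths (37/6, -7/6); label the merged cluster PY
  updated: d(A,PY)=29/2, d(BJ,PY)=35/2, d(H,PY)=13
iteration 3: select A,H (d=8, Q=-115/2); attach at lengths (27/8, 37/8); label the merged cluster AH
  updated: d(AH,BJ)=11, d(AH,PY)=39/4
iteration 4: select AH,BJ (d=11, Q=-153/4); attach at lengths (13/8, 75/8); label the merged cluster ABHJ
  updated: d(ABHJ,PY)=65/8
iteration 5: select ABHJ,PY (d=65/8); attach at lengths (65/16, 65/16); label the merged cluster ABHJPY
final tree: (((A:27/8,H:37/8):13/8,(B:11/2,J:19/2):75/8):65/16,(P:37/6,Y:-7/6):65/16)
total length: 377/8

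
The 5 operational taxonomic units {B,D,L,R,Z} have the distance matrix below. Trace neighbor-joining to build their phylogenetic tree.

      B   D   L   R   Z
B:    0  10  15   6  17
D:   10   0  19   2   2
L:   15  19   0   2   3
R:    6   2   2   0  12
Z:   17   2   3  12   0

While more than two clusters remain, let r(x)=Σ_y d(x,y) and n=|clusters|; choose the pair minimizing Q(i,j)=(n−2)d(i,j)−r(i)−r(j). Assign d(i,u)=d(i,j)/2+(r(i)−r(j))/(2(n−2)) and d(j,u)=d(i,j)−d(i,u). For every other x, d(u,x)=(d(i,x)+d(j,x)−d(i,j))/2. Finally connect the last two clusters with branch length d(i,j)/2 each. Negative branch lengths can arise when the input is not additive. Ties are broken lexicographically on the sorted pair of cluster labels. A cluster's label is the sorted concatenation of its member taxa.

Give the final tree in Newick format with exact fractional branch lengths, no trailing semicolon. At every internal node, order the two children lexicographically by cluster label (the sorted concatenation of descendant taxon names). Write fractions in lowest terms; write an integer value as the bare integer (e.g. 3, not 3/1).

(((B:29/4,R:-5/4):1/2,D:5/2):13/4,(L:7/3,Z:2/3):13/4)

iteration 1: select L,Z (d=3, Q=-64); attach at lengths (7/3, 2/3); label the merged cluster LZ
  updated: d(B,LZ)=29/2, d(D,LZ)=9, d(LZ,R)=11/2
iteration 2: select B,R (d=6, Q=-32); attach at lengths (29/4, -5/4); label the merged cluster BR
  updated: d(BR,D)=3, d(BR,LZ)=7
iteration 3: select BR,D (d=3, Q=-19); attach at lengths (1/2, 5/2); label the merged cluster BDR
  updated: d(BDR,LZ)=13/2
iteration 4: select BDR,LZ (d=13/2); attach at lengths (13/4, 13/4); label the merged cluster BDLRZ
final tree: (((B:29/4,R:-5/4):1/2,D:5/2):13/4,(L:7/3,Z:2/3):13/4)
total length: 37/2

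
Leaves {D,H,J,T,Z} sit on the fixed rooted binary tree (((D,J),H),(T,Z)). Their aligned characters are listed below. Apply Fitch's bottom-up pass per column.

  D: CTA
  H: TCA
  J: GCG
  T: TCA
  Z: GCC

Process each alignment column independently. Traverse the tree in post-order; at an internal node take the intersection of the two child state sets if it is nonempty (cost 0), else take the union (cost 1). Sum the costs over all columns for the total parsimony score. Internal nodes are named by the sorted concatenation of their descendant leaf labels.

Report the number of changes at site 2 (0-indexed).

2

DJ@0: {C} ∪ {G} = {C,G} (union, +1)
DHJ@0: {C,G} ∪ {T} = {C,G,T} (union, +1)
TZ@0: {T} ∪ {G} = {G,T} (union, +1)
DHJTZ@0: {C,G,T} ∩ {G,T} = {G,T} (intersection, +0)
DJ@1: {T} ∪ {C} = {C,T} (union, +1)
DHJ@1: {C,T} ∩ {C} = {C} (intersection, +0)
TZ@1: {C} ∩ {C} = {C} (intersection, +0)
DHJTZ@1: {C} ∩ {C} = {C} (intersection, +0)
DJ@2: {A} ∪ {G} = {A,G} (union, +1)
DHJ@2: {A,G} ∩ {A} = {A} (intersection, +0)
TZ@2: {A} ∪ {C} = {A,C} (union, +1)
DHJTZ@2: {A} ∩ {A,C} = {A} (intersection, +0)
per-site changes: [3, 1, 2]; total = 6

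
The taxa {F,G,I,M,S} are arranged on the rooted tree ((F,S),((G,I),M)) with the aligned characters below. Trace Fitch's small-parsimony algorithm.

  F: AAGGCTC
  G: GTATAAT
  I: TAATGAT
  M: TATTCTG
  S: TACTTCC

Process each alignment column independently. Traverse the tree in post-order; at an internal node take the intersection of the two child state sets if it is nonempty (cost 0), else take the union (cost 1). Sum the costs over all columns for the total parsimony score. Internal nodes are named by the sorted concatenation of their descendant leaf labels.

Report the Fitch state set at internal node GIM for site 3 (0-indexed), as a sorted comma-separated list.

T

site 0, node FS: F={A} ∪ S={T} → {A,T} (+1)
site 0, node GI: G={G} ∪ I={T} → {G,T} (+1)
site 0, node GIM: GI={G,T} ∩ M={T} → {T} (+0)
site 0, node FGIMS: FS={A,T} ∩ GIM={T} → {T} (+0)
site 1, node FS: F={A} ∩ S={A} → {A} (+0)
site 1, node GI: G={T} ∪ I={A} → {A,T} (+1)
site 1, node GIM: GI={A,T} ∩ M={A} → {A} (+0)
site 1, node FGIMS: FS={A} ∩ GIM={A} → {A} (+0)
site 2, node FS: F={G} ∪ S={C} → {C,G} (+1)
site 2, node GI: G={A} ∩ I={A} → {A} (+0)
site 2, node GIM: GI={A} ∪ M={T} → {A,T} (+1)
site 2, node FGIMS: FS={C,G} ∪ GIM={A,T} → {A,C,G,T} (+1)
site 3, node FS: F={G} ∪ S={T} → {G,T} (+1)
site 3, node GI: G={T} ∩ I={T} → {T} (+0)
site 3, node GIM: GI={T} ∩ M={T} → {T} (+0)
site 3, node FGIMS: FS={G,T} ∩ GIM={T} → {T} (+0)
site 4, node FS: F={C} ∪ S={T} → {C,T} (+1)
site 4, node GI: G={A} ∪ I={G} → {A,G} (+1)
site 4, node GIM: GI={A,G} ∪ M={C} → {A,C,G} (+1)
site 4, node FGIMS: FS={C,T} ∩ GIM={A,C,G} → {C} (+0)
site 5, node FS: F={T} ∪ S={C} → {C,T} (+1)
site 5, node GI: G={A} ∩ I={A} → {A} (+0)
site 5, node GIM: GI={A} ∪ M={T} → {A,T} (+1)
site 5, node FGIMS: FS={C,T} ∩ GIM={A,T} → {T} (+0)
site 6, node FS: F={C} ∩ S={C} → {C} (+0)
site 6, node GI: G={T} ∩ I={T} → {T} (+0)
site 6, node GIM: GI={T} ∪ M={G} → {G,T} (+1)
site 6, node FGIMS: FS={C} ∪ GIM={G,T} → {C,G,T} (+1)
per-site changes: [2, 1, 3, 1, 3, 2, 2]; total = 14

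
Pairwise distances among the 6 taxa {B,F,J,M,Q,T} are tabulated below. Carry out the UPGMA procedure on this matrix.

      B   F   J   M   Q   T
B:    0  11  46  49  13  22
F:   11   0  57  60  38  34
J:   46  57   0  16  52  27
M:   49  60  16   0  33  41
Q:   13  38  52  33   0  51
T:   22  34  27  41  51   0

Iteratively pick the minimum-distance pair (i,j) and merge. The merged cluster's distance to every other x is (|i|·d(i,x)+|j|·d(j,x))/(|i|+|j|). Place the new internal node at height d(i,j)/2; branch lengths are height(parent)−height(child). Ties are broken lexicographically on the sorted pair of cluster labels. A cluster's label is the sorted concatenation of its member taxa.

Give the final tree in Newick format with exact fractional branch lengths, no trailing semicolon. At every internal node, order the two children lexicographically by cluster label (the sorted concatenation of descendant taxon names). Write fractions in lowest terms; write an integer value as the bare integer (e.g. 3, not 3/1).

1. join B+F (d=11) ⇒ BF; edges |B|=11/2, |F|=11/2
  updated: d(BF,J)=103/2, d(BF,M)=109/2, d(BF,Q)=51/2, d(BF,T)=28
2. join J+M (d=16) ⇒ JM; edges |J|=8, |M|=8
  updated: d(BF,JM)=53, d(JM,Q)=85/2, d(JM,T)=34
3. join BF+Q (d=51/2) ⇒ BFQ; edges |BF|=29/4, |Q|=51/4
  updated: d(BFQ,JM)=99/2, d(BFQ,T)=107/3
4. join JM+T (d=34) ⇒ JMT; edges |JM|=9, |T|=17
  updated: d(BFQ,JMT)=404/9
5. join BFQ+JMT (d=404/9) ⇒ BFJMQT; edges |BFQ|=349/36, |JMT|=49/9
final tree: (((B:11/2,F:11/2):29/4,Q:51/4):349/36,((J:8,M:8):9,T:17):49/9)
total length: 3173/36

(((B:11/2,F:11/2):29/4,Q:51/4):349/36,((J:8,M:8):9,T:17):49/9)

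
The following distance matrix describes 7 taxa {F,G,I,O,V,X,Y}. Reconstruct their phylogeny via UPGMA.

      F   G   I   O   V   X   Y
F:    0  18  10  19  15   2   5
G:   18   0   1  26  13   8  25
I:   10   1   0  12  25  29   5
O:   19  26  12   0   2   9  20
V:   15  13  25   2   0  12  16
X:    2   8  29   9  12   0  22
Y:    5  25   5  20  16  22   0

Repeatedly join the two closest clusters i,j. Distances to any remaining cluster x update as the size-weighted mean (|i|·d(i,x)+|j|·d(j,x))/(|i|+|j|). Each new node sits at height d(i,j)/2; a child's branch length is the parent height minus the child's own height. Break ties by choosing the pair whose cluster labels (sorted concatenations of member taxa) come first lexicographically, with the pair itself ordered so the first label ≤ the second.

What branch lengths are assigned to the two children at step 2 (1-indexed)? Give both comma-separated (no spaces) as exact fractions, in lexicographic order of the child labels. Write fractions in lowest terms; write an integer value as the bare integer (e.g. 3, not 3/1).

iteration 1: select G,I (d=1); attach at lengths (1/2, 1/2); label the merged cluster GI
  updated: d(F,GI)=14, d(GI,O)=19, d(GI,V)=19, d(GI,X)=37/2, d(GI,Y)=15
iteration 2: select F,X (d=2); attach at lengths (1, 1); label the merged cluster FX
  updated: d(FX,GI)=65/4, d(FX,O)=14, d(FX,V)=27/2, d(FX,Y)=27/2
iteration 3: select O,V (d=2); attach at lengths (1, 1); label the merged cluster OV
  updated: d(FX,OV)=55/4, d(GI,OV)=19, d(OV,Y)=18
iteration 4: select FX,Y (d=27/2); attach at lengths (23/4, 27/4); label the merged cluster FXY
  updated: d(FXY,GI)=95/6, d(FXY,OV)=91/6
iteration 5: select FXY,OV (d=91/6); attach at lengths (5/6, 79/12); label the merged cluster FOVXY
  updated: d(FOVXY,GI)=171/10
iteration 6: select FOVXY,GI (d=171/10); attach at lengths (29/30, 161/20); label the merged cluster FGIOVXY
final tree: ((((F:1,X:1):23/4,Y:27/4):5/6,(O:1,V:1):79/12):29/30,(G:1/2,I:1/2):161/20)
total length: 509/15

1,1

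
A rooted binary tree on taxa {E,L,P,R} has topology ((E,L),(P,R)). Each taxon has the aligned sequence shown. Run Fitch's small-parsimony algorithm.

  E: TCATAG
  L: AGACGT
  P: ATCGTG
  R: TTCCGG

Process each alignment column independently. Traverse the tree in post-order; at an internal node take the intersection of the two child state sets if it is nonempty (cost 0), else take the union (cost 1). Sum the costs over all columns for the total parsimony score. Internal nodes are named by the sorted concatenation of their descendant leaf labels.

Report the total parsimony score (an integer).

10

site 0, node EL: E={T} ∪ L={A} → {A,T} (+1)
site 0, node PR: P={A} ∪ R={T} → {A,T} (+1)
site 0, node ELPR: EL={A,T} ∩ PR={A,T} → {A,T} (+0)
site 1, node EL: E={C} ∪ L={G} → {C,G} (+1)
site 1, node PR: P={T} ∩ R={T} → {T} (+0)
site 1, node ELPR: EL={C,G} ∪ PR={T} → {C,G,T} (+1)
site 2, node EL: E={A} ∩ L={A} → {A} (+0)
site 2, node PR: P={C} ∩ R={C} → {C} (+0)
site 2, node ELPR: EL={A} ∪ PR={C} → {A,C} (+1)
site 3, node EL: E={T} ∪ L={C} → {C,T} (+1)
site 3, node PR: P={G} ∪ R={C} → {C,G} (+1)
site 3, node ELPR: EL={C,T} ∩ PR={C,G} → {C} (+0)
site 4, node EL: E={A} ∪ L={G} → {A,G} (+1)
site 4, node PR: P={T} ∪ R={G} → {G,T} (+1)
site 4, node ELPR: EL={A,G} ∩ PR={G,T} → {G} (+0)
site 5, node EL: E={G} ∪ L={T} → {G,T} (+1)
site 5, node PR: P={G} ∩ R={G} → {G} (+0)
site 5, node ELPR: EL={G,T} ∩ PR={G} → {G} (+0)
per-site changes: [2, 2, 1, 2, 2, 1]; total = 10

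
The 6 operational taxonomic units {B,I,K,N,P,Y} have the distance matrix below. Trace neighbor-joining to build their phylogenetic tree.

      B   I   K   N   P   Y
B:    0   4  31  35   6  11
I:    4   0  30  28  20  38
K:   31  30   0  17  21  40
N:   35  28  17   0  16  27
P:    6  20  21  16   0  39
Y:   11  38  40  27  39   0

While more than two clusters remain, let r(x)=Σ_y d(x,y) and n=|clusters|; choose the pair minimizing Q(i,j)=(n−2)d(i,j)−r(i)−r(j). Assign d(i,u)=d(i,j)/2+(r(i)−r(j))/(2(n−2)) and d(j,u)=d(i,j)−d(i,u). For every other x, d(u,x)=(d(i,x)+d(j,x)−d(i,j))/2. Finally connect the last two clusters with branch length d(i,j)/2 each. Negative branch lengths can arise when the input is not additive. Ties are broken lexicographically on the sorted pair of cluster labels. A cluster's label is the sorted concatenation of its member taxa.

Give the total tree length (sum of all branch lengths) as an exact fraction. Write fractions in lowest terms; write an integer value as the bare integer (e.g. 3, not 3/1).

step 1: merge (B,Y) at d=11, Q=-198; branch lengths B→-3, Y→14; new cluster BY
  updated: d(BY,I)=31/2, d(BY,K)=30, d(BY,N)=51/2, d(BY,P)=17
step 2: merge (BY,I) at d=31/2, Q=-135; branch lengths BY→41/6, I→26/3; new cluster BIY
  updated: d(BIY,K)=89/4, d(BIY,N)=19, d(BIY,P)=43/4
step 3: merge (BIY,P) at d=43/4, Q=-313/4; branch lengths BIY→103/16, P→69/16; new cluster BIPY
  updated: d(BIPY,K)=65/4, d(BIPY,N)=97/8
step 4: merge (BIPY,K) at d=65/4, Q=-363/8; branch lengths BIPY→91/16, K→169/16; new cluster BIKPY
  updated: d(BIKPY,N)=103/16
step 5: merge (BIKPY,N) at d=103/16; branch lengths BIKPY→103/32, N→103/32; new cluster BIKNPY
final tree: (((((B:-3,Y:14):41/6,I:26/3):103/16,P:69/16):91/16,K:169/16):103/32,N:103/32)
total length: 959/16

959/16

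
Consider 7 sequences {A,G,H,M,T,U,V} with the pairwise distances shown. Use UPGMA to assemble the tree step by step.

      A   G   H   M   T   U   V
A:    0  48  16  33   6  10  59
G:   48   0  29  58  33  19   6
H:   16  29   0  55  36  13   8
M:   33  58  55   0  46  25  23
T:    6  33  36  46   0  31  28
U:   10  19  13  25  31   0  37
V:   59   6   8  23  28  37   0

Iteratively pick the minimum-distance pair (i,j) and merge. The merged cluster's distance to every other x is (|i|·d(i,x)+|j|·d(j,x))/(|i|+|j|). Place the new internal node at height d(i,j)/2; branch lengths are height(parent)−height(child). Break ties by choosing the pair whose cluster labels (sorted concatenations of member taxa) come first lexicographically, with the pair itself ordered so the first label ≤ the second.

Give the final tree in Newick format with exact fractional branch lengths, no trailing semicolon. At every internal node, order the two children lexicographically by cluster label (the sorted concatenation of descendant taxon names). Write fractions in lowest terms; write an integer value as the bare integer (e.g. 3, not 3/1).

((((A:3,T:3):69/8,(H:13/2,U:13/2):41/8):75/16,(G:3,V:3):213/16):59/16,M:20)

iteration 1: select A,T (d=6); attach at lengths (3, 3); label the merged cluster AT
  updated: d(AT,G)=81/2, d(AT,H)=26, d(AT,M)=79/2, d(AT,U)=41/2, d(AT,V)=87/2
iteration 2: select G,V (d=6); attach at lengths (3, 3); label the merged cluster GV
  updated: d(AT,GV)=42, d(GV,H)=37/2, d(GV,M)=81/2, d(GV,U)=28
iteration 3: select H,U (d=13); attach at lengths (13/2, 13/2); label the merged cluster HU
  updated: d(AT,HU)=93/4, d(GV,HU)=93/4, d(HU,M)=40
iteration 4: select AT,HU (d=93/4); attach at lengths (69/8, 41/8); label the merged cluster AHTU
  updated: d(AHTU,GV)=261/8, d(AHTU,M)=159/4
iteration 5: select AHTU,GV (d=261/8); attach at lengths (75/16, 213/16); label the merged cluster AGHTUV
  updated: d(AGHTUV,M)=40
iteration 6: select AGHTUV,M (d=40); attach at lengths (59/16, 20); label the merged cluster AGHMTUV
final tree: ((((A:3,T:3):69/8,(H:13/2,U:13/2):41/8):75/16,(G:3,V:3):213/16):59/16,M:20)
total length: 1287/16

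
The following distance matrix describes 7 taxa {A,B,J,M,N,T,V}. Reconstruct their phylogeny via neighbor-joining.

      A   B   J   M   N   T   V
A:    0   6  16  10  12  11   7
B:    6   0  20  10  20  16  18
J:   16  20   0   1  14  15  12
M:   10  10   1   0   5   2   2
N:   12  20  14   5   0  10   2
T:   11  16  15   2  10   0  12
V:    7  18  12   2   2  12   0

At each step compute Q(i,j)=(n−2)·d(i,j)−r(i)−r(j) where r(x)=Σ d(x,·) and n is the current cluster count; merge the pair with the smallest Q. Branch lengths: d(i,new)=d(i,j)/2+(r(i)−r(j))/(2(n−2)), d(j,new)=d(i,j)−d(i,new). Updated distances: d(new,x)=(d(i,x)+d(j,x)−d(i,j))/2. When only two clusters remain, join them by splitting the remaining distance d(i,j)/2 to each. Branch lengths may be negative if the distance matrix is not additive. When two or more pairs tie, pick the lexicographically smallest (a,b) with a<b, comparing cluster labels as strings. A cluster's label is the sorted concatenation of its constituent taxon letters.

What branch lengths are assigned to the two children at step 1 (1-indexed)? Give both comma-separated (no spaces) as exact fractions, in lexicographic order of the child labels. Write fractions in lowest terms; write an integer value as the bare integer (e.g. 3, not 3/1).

iteration 1: select A,B (d=6, Q=-122); attach at lengths (1/5, 29/5); label the merged cluster AB
  updated: d(AB,J)=15, d(AB,M)=7, d(AB,N)=13, d(AB,T)=21/2, d(AB,V)=19/2
iteration 2: select N,V (d=2, Q=-147/2); attach at lengths (29/16, 3/16); label the merged cluster NV
  updated: d(AB,NV)=41/4, d(J,NV)=12, d(M,NV)=5/2, d(NV,T)=10
iteration 3: select J,M (d=1, Q=-105/2); attach at lengths (67/12, -55/12); label the merged cluster JM
  updated: d(AB,JM)=21/2, d(JM,NV)=27/4, d(JM,T)=8
iteration 4: select AB,T (d=21/2, Q=-155/4); attach at lengths (95/16, 73/16); label the merged cluster ABT
  updated: d(ABT,JM)=4, d(ABT,NV)=39/8
iteration 5: select ABT,JM (d=4, Q=-125/8); attach at lengths (17/16, 47/16); label the merged cluster ABJMT
  updated: d(ABJMT,NV)=61/16
iteration 6: select ABJMT,NV (d=61/16); attach at lengths (61/32, 61/32); label the merged cluster ABJMNTV
final tree: ((((A:1/5,B:29/5):95/16,T:73/16):17/16,(J:67/12,M:-55/12):47/16):61/32,(N:29/16,V:3/16):61/32)
total length: 437/16

1/5,29/5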